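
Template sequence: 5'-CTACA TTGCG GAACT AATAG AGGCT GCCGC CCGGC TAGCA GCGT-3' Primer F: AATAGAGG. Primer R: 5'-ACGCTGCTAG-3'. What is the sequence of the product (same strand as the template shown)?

5'-AATAGAGGCTGCCGCCCGGCTAGCAGCGT-3'

Scanning the template, AATAGAGG occurs at positions 16–23; this primer anneals to the bottom strand there with its 3' end pointing downstream.
The reverse primer's reverse complement is CTAGCAGCGT, which matches the template at positions 35–44.
The product is the template from position 16 through 44 (29 bp).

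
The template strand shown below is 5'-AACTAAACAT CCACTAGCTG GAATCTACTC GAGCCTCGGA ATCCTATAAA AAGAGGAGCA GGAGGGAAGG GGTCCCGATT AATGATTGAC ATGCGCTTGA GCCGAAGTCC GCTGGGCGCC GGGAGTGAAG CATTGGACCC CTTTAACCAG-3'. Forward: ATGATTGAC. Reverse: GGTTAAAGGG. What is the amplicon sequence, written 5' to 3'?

Scanning the template, ATGATTGAC occurs at positions 82–90; this primer anneals to the bottom strand there with its 3' end pointing downstream.
Taking the reverse complement of GGTTAAAGGG gives CCCTTTAACC, found at positions 139–148 on the template; the primer anneals here to the top strand with its 3' end pointing upstream.
The product is the template from position 82 through 148 (67 bp).

5'-ATGATTGACATGCGCTTGAGCCGAAGTCCGCTGGGCGCCGGGAGTGAAGCATTGGACCCCTTTAACC-3'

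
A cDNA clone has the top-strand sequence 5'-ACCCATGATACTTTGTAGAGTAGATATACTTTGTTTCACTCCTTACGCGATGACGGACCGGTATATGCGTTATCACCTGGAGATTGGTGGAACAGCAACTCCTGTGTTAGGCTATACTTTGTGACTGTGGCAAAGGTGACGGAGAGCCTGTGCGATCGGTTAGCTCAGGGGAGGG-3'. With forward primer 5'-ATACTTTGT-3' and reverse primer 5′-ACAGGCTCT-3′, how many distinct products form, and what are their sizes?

The forward primer ATACTTTGT matches the top strand at positions 8–16, 26–34, 114–122.
The reverse primer's reverse complement is AGAGCCTGT, matching at positions 143–151.
Each forward site pairs with the reverse site to give a product ending at position 151: sizes 144, 126, 38 bp.

Three products: 144 bp, 126 bp, 38 bp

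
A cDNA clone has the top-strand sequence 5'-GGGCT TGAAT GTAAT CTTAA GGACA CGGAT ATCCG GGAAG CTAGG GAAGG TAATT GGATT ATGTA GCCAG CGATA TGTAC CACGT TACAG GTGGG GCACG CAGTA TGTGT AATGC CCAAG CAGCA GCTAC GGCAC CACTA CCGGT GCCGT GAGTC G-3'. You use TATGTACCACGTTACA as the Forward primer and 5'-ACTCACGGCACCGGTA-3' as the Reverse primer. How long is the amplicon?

Forward primer TATGTACCACGTTACA is found on the top strand at positions 74–89.
Reverse complement of the reverse primer: TACCGGTGCCGTGAGT. This occurs on the top strand at positions 139–154.
The product runs from position 74 to position 154, so its length is 154 − 74 + 1 = 81 bp.

81 bp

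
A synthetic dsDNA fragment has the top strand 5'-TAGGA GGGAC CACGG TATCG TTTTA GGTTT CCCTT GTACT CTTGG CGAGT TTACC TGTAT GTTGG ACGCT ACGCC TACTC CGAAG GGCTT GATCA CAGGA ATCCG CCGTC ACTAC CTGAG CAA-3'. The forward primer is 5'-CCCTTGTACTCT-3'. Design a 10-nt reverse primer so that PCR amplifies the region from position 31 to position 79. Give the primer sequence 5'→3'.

The product's 3' end on the top strand is position 79.
The reverse primer anneals to the top strand over positions 70–79, i.e. to TACGCCTACT.
Its sequence written 5'→3' is the reverse complement: AGTAGGCGTA.

5'-AGTAGGCGTA-3'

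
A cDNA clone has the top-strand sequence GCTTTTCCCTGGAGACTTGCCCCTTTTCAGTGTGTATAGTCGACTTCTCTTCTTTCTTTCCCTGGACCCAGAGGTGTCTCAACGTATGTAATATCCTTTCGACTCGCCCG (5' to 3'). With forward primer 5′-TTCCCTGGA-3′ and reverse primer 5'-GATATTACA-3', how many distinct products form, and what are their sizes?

Two products: 91 bp, 38 bp

The forward primer TTCCCTGGA matches the top strand at positions 5–13, 58–66.
The reverse primer's reverse complement is TGTAATATC, matching at positions 87–95.
Each forward site pairs with the reverse site to give a product ending at position 95: sizes 91, 38 bp.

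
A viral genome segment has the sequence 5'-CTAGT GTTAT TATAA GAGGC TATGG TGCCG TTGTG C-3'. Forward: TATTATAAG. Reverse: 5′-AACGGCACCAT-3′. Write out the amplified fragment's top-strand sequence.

Forward primer TATTATAAG is found on the top strand at positions 8–16.
Reverse complement of the reverse primer: ATGGTGCCGTT. This occurs on the top strand at positions 22–32.
The product is the template from position 8 through 32 (25 bp).

5'-TATTATAAGAGGCTATGGTGCCGTT-3'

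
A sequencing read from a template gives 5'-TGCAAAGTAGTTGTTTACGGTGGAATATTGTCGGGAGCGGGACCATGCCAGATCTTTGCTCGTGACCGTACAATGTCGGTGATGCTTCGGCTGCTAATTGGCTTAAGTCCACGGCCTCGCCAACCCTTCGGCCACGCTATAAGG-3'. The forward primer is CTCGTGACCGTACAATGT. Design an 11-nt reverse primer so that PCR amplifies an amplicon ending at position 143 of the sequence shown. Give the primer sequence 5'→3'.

5'-CTTATAGCGTG-3'

The forward primer binds at positions 59–76; the product's 3' end on the top strand is position 143.
The reverse primer anneals to the top strand over positions 133–143, i.e. to CACGCTATAAG.
Its sequence written 5'→3' is the reverse complement: CTTATAGCGTG.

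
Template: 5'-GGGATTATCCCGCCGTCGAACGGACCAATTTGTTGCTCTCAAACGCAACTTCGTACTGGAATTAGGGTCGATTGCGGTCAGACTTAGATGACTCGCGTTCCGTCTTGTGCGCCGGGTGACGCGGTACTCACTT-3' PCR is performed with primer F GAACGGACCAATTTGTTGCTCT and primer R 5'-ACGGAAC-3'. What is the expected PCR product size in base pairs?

Scanning the template, GAACGGACCAATTTGTTGCTCT occurs at positions 18–39; this primer anneals to the bottom strand there with its 3' end pointing downstream.
Reverse complement of the reverse primer: GTTCCGT. This occurs on the top strand at positions 97–103.
Product length = (reverse-primer end) − (forward-primer start) + 1 = 103 − 18 + 1 = 86 bp.

86 bp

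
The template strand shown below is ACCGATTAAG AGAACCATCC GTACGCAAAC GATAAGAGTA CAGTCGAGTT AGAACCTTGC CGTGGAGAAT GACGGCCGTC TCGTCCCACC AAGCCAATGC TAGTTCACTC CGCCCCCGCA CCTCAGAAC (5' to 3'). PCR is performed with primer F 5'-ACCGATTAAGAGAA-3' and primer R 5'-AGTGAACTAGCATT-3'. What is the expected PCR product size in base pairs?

The forward primer matches the template at positions 1–14.
Reverse complement of the reverse primer: AATGCTAGTTCACT. This occurs on the top strand at positions 96–109.
The product runs from position 1 to position 109, so its length is 109 − 1 + 1 = 109 bp.

109 bp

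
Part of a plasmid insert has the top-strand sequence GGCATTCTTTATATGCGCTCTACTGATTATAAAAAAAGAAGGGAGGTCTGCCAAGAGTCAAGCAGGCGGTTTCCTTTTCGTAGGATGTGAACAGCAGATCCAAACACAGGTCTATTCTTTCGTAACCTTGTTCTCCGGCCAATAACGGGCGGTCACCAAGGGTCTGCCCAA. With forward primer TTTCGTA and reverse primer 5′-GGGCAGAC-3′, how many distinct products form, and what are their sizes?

The forward primer TTTCGTA matches the top strand at positions 76–82, 118–124.
The reverse primer's reverse complement is GTCTGCCC, matching at positions 162–169.
Each forward site pairs with the reverse site to give a product ending at position 169: sizes 94, 52 bp.

Two products: 94 bp, 52 bp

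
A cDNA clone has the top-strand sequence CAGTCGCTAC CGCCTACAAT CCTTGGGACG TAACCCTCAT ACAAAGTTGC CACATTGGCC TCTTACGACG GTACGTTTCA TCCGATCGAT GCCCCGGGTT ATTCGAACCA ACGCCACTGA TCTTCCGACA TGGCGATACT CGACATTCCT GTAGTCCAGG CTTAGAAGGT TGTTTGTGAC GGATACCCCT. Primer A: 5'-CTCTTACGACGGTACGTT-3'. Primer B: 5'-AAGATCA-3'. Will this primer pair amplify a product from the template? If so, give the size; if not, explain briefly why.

Yes — a 65 bp product.

Primer A (CTCTTACGACGGTACGTT) matches the top strand at positions 60–77; it acts as a forward primer.
Primer B's reverse complement is TGATCTT, matching the top strand at positions 118–124; it acts as a reverse primer.
The 3' ends face each other across positions 60–124, giving a 65 bp product.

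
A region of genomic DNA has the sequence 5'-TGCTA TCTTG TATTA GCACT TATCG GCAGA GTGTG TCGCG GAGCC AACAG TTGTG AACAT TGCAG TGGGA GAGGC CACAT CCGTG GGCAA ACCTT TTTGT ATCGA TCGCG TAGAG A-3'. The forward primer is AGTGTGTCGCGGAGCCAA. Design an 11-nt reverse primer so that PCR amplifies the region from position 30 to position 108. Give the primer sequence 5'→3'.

The product's 3' end on the top strand is position 108.
The reverse primer anneals to the top strand over positions 98–108, i.e. to TGTATCGATCG.
Its sequence written 5'→3' is the reverse complement: CGATCGATACA.

5'-CGATCGATACA-3'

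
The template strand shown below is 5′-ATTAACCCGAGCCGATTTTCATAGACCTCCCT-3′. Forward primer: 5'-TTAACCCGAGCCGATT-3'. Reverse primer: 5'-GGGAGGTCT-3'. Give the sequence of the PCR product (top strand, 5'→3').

The forward primer matches the template at positions 2–17.
The reverse primer's reverse complement is AGACCTCCC, which matches the template at positions 23–31.
The product is the template from position 2 through 31 (30 bp).

5'-TTAACCCGAGCCGATTTTCATAGACCTCCC-3'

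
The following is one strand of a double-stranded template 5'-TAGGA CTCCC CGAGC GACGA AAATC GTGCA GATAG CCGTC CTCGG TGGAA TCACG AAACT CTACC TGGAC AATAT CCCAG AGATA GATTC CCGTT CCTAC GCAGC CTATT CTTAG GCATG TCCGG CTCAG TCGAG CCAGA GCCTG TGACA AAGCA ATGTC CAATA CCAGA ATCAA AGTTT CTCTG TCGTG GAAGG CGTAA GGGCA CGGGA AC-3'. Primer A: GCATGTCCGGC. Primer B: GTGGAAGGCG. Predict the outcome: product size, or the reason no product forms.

No product — both primers anneal to the same strand and extend in the same direction.

Primer A (GCATGTCCGGC) matches the top strand at positions 116–126 (3' end points downstream).
Primer B (GTGGAAGGCG) also matches the top strand directly, at positions 188–197 — its reverse complement CGCCTTCCAC is not present.
Both primers anneal to the bottom strand with 3' ends pointing the same way, so neither can prime synthesis back toward the other.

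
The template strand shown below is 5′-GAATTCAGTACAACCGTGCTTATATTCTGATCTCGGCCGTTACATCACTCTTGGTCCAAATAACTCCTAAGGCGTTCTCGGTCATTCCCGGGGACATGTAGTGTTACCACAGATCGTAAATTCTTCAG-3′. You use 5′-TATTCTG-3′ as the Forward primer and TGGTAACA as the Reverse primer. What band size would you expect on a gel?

87 bp

Forward primer TATTCTG is found on the top strand at positions 23–29.
Taking the reverse complement of TGGTAACA gives TGTTACCA, found at positions 102–109 on the template; the primer anneals here to the top strand with its 3' end pointing upstream.
The product runs from position 23 to position 109, so its length is 109 − 23 + 1 = 87 bp.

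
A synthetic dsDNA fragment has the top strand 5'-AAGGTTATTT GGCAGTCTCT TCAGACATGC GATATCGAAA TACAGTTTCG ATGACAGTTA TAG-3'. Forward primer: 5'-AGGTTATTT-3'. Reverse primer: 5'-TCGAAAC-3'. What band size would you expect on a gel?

The forward primer matches the template at positions 2–10.
The reverse primer's reverse complement is GTTTCGA, which matches the template at positions 45–51.
Amplicon spans positions 2–51: 50 bp.

50 bp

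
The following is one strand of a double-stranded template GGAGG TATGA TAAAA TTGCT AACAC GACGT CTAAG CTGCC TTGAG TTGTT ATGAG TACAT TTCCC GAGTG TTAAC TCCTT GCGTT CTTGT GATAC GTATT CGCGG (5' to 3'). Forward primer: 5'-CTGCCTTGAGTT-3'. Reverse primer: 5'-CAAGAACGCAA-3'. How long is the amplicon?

Scanning the template, CTGCCTTGAGTT occurs at positions 36–47; this primer anneals to the bottom strand there with its 3' end pointing downstream.
Taking the reverse complement of CAAGAACGCAA gives TTGCGTTCTTG, found at positions 79–89 on the template; the primer anneals here to the top strand with its 3' end pointing upstream.
Amplicon spans positions 36–89: 54 bp.

54 bp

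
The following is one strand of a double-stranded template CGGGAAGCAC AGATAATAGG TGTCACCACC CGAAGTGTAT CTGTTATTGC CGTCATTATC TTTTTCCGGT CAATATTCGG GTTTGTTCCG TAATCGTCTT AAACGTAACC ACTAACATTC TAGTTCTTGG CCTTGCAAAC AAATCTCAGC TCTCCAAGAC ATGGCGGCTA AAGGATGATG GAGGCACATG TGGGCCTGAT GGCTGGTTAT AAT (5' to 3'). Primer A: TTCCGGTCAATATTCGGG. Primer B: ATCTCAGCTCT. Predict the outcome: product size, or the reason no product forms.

No product — both primers anneal to the same strand and extend in the same direction.

Primer A (TTCCGGTCAATATTCGGG) matches the top strand at positions 64–81 (3' end points downstream).
Primer B (ATCTCAGCTCT) also matches the top strand directly, at positions 143–153 — its reverse complement AGAGCTGAGAT is not present.
Both primers anneal to the bottom strand with 3' ends pointing the same way, so neither can prime synthesis back toward the other.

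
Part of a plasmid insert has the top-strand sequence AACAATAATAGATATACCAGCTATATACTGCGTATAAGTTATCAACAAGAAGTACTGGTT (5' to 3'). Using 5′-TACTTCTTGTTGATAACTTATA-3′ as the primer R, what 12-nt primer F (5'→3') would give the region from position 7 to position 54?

The reverse primer's reverse complement TATAAGTTATCAACAAGAAGTA matches the template at positions 33–54; the product starts at position 7.
The forward primer is identical to the top strand over positions 7–18: AATAGATATACC.

5'-AATAGATATACC-3'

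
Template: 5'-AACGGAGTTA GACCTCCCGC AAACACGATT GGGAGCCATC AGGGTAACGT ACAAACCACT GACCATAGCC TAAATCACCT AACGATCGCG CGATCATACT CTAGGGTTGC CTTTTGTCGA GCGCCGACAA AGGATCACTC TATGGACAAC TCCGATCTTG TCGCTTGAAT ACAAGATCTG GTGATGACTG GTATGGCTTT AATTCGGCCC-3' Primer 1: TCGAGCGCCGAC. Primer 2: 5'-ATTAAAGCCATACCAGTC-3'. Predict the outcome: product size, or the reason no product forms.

Primer 1 (TCGAGCGCCGAC) matches the top strand at positions 117–128; it acts as a forward primer.
Primer 2's reverse complement is GACTGGTATGGCTTTAAT, matching the top strand at positions 186–203; it acts as a reverse primer.
The 3' ends face each other across positions 117–203, giving an 87 bp product.

Yes — an 87 bp product.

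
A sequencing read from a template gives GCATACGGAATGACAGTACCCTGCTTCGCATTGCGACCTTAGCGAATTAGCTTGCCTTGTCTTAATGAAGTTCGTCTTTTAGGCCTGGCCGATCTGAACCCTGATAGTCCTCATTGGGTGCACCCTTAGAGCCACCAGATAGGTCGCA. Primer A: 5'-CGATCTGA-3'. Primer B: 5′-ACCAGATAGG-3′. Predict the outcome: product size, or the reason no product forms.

No product — both primers anneal to the same strand and extend in the same direction.

Primer A (CGATCTGA) matches the top strand at positions 90–97 (3' end points downstream).
Primer B (ACCAGATAGG) also matches the top strand directly, at positions 134–143 — its reverse complement CCTATCTGGT is not present.
Both primers anneal to the bottom strand with 3' ends pointing the same way, so neither can prime synthesis back toward the other.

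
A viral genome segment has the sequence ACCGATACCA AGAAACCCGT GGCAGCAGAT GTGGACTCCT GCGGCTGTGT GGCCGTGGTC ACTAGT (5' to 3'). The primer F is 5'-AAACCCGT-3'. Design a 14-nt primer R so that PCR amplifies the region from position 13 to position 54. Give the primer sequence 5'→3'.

The product's 3' end on the top strand is position 54.
The reverse primer anneals to the top strand over positions 41–54, i.e. to GCGGCTGTGTGGCC.
Its sequence written 5'→3' is the reverse complement: GGCCACACAGCCGC.

5'-GGCCACACAGCCGC-3'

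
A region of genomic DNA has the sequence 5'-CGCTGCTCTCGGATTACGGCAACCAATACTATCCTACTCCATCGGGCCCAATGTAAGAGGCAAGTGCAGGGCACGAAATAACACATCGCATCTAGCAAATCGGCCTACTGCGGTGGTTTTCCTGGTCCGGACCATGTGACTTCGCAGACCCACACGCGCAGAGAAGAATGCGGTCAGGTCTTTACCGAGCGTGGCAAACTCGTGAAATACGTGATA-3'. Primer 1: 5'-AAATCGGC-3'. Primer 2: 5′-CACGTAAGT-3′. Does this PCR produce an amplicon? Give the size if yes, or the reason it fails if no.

No product — primer 2 has no binding site in the template.

Primer 2 (CACGTAAGT) does not match the top strand, and its reverse complement ACTTACGTG does not match either.
With no annealing site for primer 2, no amplification occurs.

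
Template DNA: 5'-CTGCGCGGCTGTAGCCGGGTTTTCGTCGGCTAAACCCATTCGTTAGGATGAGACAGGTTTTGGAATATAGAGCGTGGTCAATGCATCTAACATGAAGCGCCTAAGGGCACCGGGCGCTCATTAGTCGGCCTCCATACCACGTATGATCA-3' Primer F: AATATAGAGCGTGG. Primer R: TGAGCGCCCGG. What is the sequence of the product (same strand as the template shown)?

Forward primer AATATAGAGCGTGG is found on the top strand at positions 64–77.
The reverse primer's reverse complement is CCGGGCGCTCA, which matches the template at positions 110–120.
The product is the template from position 64 through 120 (57 bp).

5'-AATATAGAGCGTGGTCAATGCATCTAACATGAAGCGCCTAAGGGCACCGGGCGCTCA-3'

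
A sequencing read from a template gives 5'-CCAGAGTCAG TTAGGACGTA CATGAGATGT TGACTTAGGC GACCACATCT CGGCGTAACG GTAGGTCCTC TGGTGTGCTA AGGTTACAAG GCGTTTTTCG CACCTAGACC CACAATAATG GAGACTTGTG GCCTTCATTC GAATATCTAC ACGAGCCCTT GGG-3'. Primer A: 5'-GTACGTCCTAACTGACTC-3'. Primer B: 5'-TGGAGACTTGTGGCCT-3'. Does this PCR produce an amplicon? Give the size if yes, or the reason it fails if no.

No product — the primers' 3' ends point away from each other.

Primer A (GTACGTCCTAACTGACTC) has reverse complement GAGTCAGTTAGGACGTAC, which matches the top strand at positions 4–21; primer A anneals to the top strand there with its 3' end pointing upstream toward position 4.
Primer B (TGGAGACTTGTGGCCT) matches the top strand directly at positions 119–134; it anneals to the bottom strand with its 3' end pointing downstream toward position 134.
The 3' ends diverge (primer A extends toward position 1, primer B toward position 163), so the primers never converge on a shared product.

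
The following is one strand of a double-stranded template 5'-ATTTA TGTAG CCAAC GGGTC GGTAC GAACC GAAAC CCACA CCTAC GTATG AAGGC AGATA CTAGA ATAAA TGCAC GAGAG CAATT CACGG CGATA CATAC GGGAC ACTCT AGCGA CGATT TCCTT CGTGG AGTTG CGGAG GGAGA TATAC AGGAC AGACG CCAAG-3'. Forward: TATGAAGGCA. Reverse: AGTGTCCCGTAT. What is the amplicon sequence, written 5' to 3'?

Forward primer TATGAAGGCA is found on the top strand at positions 47–56.
Reverse complement of the reverse primer: ATACGGGACACT. This occurs on the top strand at positions 97–108.
The product is the template from position 47 through 108 (62 bp).

5'-TATGAAGGCAGATACTAGAATAAATGCACGAGAGCAATTCACGGCGATACATACGGGACACT-3'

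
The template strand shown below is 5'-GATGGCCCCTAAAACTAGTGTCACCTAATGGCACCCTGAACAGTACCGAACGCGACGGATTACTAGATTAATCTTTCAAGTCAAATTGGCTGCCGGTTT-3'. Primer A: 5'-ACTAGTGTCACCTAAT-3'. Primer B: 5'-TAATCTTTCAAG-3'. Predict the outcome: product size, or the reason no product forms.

No product — both primers anneal to the same strand and extend in the same direction.

Primer A (ACTAGTGTCACCTAAT) matches the top strand at positions 14–29 (3' end points downstream).
Primer B (TAATCTTTCAAG) also matches the top strand directly, at positions 69–80 — its reverse complement CTTGAAAGATTA is not present.
Both primers anneal to the bottom strand with 3' ends pointing the same way, so neither can prime synthesis back toward the other.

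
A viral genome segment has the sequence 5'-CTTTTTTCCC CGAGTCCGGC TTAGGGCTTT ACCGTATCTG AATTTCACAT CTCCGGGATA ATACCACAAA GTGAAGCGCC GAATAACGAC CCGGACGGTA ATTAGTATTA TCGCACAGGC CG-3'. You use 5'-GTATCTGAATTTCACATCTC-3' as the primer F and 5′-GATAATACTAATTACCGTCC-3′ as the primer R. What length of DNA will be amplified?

Forward primer GTATCTGAATTTCACATCTC is found on the top strand at positions 34–53.
Reverse complement of the reverse primer: GGACGGTAATTAGTATTATC. This occurs on the top strand at positions 93–112.
Product length = (reverse-primer end) − (forward-primer start) + 1 = 112 − 34 + 1 = 79 bp.

79 bp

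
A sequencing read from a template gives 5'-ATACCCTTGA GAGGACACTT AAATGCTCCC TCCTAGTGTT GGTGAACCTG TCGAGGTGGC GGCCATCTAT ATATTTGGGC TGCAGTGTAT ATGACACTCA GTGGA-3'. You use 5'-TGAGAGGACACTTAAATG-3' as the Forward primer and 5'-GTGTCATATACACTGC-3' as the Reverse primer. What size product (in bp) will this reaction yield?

The forward primer matches the template at positions 8–25.
Taking the reverse complement of GTGTCATATACACTGC gives GCAGTGTATATGACAC, found at positions 82–97 on the template; the primer anneals here to the top strand with its 3' end pointing upstream.
Amplicon spans positions 8–97: 90 bp.

90 bp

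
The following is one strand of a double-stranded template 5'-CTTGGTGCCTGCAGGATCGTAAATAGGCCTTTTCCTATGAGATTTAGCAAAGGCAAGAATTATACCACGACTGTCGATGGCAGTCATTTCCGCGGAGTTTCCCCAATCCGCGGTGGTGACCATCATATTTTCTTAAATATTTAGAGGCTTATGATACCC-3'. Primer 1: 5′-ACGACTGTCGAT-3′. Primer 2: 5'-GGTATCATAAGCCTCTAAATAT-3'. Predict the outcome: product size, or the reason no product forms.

Primer 1 (ACGACTGTCGAT) matches the top strand at positions 67–78; it acts as a forward primer.
Primer 2's reverse complement is ATATTTAGAGGCTTATGATACC, matching the top strand at positions 137–158; it acts as a reverse primer.
The 3' ends face each other across positions 67–158, giving a 92 bp product.

Yes — a 92 bp product.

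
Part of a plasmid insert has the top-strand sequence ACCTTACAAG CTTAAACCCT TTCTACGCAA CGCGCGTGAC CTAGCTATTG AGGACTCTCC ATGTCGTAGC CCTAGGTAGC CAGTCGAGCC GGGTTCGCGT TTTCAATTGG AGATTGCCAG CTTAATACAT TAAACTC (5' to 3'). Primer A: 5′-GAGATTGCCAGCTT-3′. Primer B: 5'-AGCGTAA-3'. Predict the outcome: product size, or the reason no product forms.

No product — primer B has no binding site in the template.

Primer B (AGCGTAA) does not match the top strand, and its reverse complement TTACGCT does not match either.
With no annealing site for primer B, no amplification occurs.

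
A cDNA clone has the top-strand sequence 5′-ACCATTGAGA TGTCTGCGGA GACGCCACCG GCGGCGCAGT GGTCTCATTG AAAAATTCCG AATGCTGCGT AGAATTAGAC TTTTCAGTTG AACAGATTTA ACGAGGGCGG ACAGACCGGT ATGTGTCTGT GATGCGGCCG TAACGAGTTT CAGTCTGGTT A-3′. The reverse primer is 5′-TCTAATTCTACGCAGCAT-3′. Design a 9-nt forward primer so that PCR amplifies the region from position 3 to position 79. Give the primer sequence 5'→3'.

The reverse primer's reverse complement ATGCTGCGTAGAATTAGA matches the template at positions 62–79; the product starts at position 3.
The forward primer is identical to the top strand over positions 3–11: CATTGAGAT.

5'-CATTGAGAT-3'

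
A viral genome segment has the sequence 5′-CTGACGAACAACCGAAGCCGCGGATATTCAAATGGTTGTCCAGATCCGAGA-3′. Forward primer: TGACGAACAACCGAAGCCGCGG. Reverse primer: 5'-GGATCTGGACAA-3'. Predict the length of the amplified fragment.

46 bp

The forward primer matches the template at positions 2–23.
Taking the reverse complement of GGATCTGGACAA gives TTGTCCAGATCC, found at positions 36–47 on the template; the primer anneals here to the top strand with its 3' end pointing upstream.
Amplicon spans positions 2–47: 46 bp.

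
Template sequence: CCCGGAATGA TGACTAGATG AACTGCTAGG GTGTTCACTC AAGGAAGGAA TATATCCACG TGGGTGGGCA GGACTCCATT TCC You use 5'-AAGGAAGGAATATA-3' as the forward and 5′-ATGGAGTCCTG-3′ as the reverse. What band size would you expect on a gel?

39 bp

Scanning the template, AAGGAAGGAATATA occurs at positions 41–54; this primer anneals to the bottom strand there with its 3' end pointing downstream.
Reverse complement of the reverse primer: CAGGACTCCAT. This occurs on the top strand at positions 69–79.
Amplicon spans positions 41–79: 39 bp.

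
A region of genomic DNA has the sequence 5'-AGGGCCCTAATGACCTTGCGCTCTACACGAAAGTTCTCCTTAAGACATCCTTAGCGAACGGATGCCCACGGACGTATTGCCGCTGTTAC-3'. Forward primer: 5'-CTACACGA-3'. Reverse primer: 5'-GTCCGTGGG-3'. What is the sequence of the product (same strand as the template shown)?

5'-CTACACGAAAGTTCTCCTTAAGACATCCTTAGCGAACGGATGCCCACGGAC-3'

Scanning the template, CTACACGA occurs at positions 23–30; this primer anneals to the bottom strand there with its 3' end pointing downstream.
Reverse complement of the reverse primer: CCCACGGAC. This occurs on the top strand at positions 65–73.
The product is the template from position 23 through 73 (51 bp).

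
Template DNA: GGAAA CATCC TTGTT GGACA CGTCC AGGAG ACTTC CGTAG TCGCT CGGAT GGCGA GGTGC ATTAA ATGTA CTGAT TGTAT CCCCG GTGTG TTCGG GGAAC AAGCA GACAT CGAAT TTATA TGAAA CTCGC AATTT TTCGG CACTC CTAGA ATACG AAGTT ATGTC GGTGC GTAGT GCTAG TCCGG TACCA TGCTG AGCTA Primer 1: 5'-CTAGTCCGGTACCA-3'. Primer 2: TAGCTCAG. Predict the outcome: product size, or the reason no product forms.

Yes — a 24 bp product.

Primer 1 (CTAGTCCGGTACCA) matches the top strand at positions 177–190; it acts as a forward primer.
Primer 2's reverse complement is CTGAGCTA, matching the top strand at positions 193–200; it acts as a reverse primer.
The 3' ends face each other across positions 177–200, giving a 24 bp product.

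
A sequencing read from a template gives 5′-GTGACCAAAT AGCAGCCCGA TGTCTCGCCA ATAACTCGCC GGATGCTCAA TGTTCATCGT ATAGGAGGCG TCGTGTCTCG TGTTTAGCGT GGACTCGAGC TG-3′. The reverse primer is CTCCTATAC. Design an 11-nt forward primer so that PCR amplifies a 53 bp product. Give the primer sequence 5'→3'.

5'-GCCCGATGTCT-3'

The reverse primer's reverse complement GTATAGGAG matches the template at positions 59–67, so the product ends at position 67.
A 53 bp product then starts at position 67 − 53 + 1 = 15.
The forward primer is identical to the top strand there: GCCCGATGTCT.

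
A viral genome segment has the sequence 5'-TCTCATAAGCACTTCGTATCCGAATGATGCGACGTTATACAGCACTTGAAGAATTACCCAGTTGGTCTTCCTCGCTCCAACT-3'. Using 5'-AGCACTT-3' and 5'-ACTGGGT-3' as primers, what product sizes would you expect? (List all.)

The forward primer AGCACTT matches the top strand at positions 8–14, 41–47.
The reverse primer's reverse complement is ACCCAGT, matching at positions 56–62.
Each forward site pairs with the reverse site to give a product ending at position 62: sizes 55, 22 bp.

55 bp, 22 bp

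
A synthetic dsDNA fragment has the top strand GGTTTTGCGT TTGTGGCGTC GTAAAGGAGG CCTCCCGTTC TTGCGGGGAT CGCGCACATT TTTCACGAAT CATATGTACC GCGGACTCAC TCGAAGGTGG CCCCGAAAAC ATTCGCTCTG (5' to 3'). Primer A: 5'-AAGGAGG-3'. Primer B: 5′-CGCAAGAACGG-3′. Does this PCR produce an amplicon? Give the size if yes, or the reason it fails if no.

Yes — a 22 bp product.

Primer A (AAGGAGG) matches the top strand at positions 24–30; it acts as a forward primer.
Primer B's reverse complement is CCGTTCTTGCG, matching the top strand at positions 35–45; it acts as a reverse primer.
The 3' ends face each other across positions 24–45, giving a 22 bp product.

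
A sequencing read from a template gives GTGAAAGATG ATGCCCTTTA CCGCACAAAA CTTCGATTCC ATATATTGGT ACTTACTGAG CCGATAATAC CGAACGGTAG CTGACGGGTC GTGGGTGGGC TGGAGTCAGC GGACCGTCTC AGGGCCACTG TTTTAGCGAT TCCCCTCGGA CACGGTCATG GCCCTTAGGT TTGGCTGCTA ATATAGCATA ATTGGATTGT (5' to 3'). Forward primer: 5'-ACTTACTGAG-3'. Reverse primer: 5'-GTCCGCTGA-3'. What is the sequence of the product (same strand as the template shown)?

Scanning the template, ACTTACTGAG occurs at positions 51–60; this primer anneals to the bottom strand there with its 3' end pointing downstream.
Taking the reverse complement of GTCCGCTGA gives TCAGCGGAC, found at positions 106–114 on the template; the primer anneals here to the top strand with its 3' end pointing upstream.
The product is the template from position 51 through 114 (64 bp).

5'-ACTTACTGAGCCGATAATACCGAACGGTAGCTGACGGGTCGTGGGTGGGCTGGAGTCAGCGGAC-3'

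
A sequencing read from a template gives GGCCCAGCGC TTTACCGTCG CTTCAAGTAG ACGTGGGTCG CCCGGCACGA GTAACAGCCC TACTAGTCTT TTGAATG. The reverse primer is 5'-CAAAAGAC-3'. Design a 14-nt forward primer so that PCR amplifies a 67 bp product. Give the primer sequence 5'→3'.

The reverse primer's reverse complement GTCTTTTG matches the template at positions 66–73, so the product ends at position 73.
A 67 bp product then starts at position 73 − 67 + 1 = 7.
The forward primer is identical to the top strand there: GCGCTTTACCGTCG.

5'-GCGCTTTACCGTCG-3'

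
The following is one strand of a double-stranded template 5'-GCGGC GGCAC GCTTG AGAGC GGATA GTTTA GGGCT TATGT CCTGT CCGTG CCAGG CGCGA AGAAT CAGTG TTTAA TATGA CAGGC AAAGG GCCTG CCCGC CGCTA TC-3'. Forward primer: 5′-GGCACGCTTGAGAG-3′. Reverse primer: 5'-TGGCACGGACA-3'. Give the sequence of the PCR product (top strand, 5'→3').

5'-GGCACGCTTGAGAGCGGATAGTTTAGGGCTTATGTCCTGTCCGTGCCA-3'

Scanning the template, GGCACGCTTGAGAG occurs at positions 6–19; this primer anneals to the bottom strand there with its 3' end pointing downstream.
Reverse complement of the reverse primer: TGTCCGTGCCA. This occurs on the top strand at positions 43–53.
The product is the template from position 6 through 53 (48 bp).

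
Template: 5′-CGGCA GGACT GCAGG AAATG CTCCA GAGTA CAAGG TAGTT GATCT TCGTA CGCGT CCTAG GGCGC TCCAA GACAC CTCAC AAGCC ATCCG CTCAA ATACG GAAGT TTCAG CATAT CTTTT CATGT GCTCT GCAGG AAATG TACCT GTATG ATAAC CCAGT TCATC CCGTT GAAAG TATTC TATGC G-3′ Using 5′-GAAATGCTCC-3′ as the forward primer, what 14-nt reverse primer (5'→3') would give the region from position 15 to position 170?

5'-AACGGGATGAACTG-3'

The product's 3' end on the top strand is position 170.
The reverse primer anneals to the top strand over positions 157–170, i.e. to CAGTTCATCCCGTT.
Its sequence written 5'→3' is the reverse complement: AACGGGATGAACTG.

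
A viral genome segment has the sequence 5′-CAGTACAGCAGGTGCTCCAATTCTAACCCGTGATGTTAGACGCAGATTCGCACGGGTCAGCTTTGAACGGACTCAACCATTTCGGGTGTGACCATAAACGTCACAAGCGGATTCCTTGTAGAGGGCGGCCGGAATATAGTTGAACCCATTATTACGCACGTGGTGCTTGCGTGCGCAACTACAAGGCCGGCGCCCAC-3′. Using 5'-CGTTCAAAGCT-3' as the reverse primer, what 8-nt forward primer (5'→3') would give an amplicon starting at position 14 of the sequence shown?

5'-GCTCCAAT-3'

The reverse primer's reverse complement AGCTTTGAACG matches the template at positions 59–69; the product starts at position 14.
The forward primer is identical to the top strand over positions 14–21: GCTCCAAT.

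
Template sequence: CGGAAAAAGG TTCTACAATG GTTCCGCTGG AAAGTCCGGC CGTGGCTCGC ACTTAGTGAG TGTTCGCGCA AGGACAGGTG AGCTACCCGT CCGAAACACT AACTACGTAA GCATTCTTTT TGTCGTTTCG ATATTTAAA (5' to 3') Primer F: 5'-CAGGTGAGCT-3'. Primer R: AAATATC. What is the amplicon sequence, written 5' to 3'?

Scanning the template, CAGGTGAGCT occurs at positions 75–84; this primer anneals to the bottom strand there with its 3' end pointing downstream.
Reverse complement of the reverse primer: GATATTT. This occurs on the top strand at positions 130–136.
The product is the template from position 75 through 136 (62 bp).

5'-CAGGTGAGCTACCCGTCCGAAACACTAACTACGTAAGCATTCTTTTTGTCGTTTCGATATTT-3'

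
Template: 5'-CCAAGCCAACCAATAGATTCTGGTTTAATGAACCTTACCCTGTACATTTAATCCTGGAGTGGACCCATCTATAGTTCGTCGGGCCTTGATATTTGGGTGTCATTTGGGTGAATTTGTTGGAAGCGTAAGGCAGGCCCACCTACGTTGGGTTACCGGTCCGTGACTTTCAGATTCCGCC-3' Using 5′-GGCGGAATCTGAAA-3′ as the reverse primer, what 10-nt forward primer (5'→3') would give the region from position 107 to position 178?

5'-GGTGAATTTG-3'

The reverse primer's reverse complement TTTCAGATTCCGCC matches the template at positions 165–178; the product starts at position 107.
The forward primer is identical to the top strand over positions 107–116: GGTGAATTTG.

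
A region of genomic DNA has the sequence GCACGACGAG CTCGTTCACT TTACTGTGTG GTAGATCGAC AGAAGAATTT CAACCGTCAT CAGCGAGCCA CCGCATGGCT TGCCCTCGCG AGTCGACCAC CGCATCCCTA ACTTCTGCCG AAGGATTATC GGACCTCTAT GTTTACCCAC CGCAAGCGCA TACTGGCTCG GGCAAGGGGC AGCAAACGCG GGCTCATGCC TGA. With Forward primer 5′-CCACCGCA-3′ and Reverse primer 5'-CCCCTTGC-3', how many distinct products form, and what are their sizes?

The forward primer CCACCGCA matches the top strand at positions 68–75, 97–104, 147–154.
The reverse primer's reverse complement is GCAAGGGG, matching at positions 172–179.
Each forward site pairs with the reverse site to give a product ending at position 179: sizes 112, 83, 33 bp.

Three products: 112 bp, 83 bp, 33 bp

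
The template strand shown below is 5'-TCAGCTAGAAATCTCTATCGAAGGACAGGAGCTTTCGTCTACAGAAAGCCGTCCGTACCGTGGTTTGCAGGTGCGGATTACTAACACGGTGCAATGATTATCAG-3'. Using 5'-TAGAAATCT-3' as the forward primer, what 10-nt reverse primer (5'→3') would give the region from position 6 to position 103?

5'-TGATAATCAT-3'

The product's 3' end on the top strand is position 103.
The reverse primer anneals to the top strand over positions 94–103, i.e. to ATGATTATCA.
Its sequence written 5'→3' is the reverse complement: TGATAATCAT.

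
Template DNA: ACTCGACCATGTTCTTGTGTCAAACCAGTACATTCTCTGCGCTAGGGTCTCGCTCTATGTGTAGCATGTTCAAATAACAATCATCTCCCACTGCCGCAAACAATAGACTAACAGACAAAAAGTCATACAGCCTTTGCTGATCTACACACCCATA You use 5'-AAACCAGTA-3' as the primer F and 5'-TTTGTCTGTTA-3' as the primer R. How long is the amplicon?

98 bp

Forward primer AAACCAGTA is found on the top strand at positions 22–30.
The reverse primer's reverse complement is TAACAGACAAA, which matches the template at positions 109–119.
Product length = (reverse-primer end) − (forward-primer start) + 1 = 119 − 22 + 1 = 98 bp.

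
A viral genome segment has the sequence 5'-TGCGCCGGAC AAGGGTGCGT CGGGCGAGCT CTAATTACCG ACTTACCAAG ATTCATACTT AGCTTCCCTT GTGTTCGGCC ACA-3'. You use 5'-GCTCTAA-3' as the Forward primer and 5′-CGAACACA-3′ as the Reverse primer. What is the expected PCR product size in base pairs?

The forward primer matches the template at positions 28–34.
The reverse primer's reverse complement is TGTGTTCG, which matches the template at positions 70–77.
Amplicon spans positions 28–77: 50 bp.

50 bp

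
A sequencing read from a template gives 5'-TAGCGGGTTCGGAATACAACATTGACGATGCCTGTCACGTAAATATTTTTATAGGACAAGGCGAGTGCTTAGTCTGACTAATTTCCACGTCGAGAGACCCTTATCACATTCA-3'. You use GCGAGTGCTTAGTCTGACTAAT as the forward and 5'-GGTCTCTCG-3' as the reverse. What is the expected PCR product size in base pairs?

The forward primer matches the template at positions 61–82.
Reverse complement of the reverse primer: CGAGAGACC. This occurs on the top strand at positions 91–99.
The product runs from position 61 to position 99, so its length is 99 − 61 + 1 = 39 bp.

39 bp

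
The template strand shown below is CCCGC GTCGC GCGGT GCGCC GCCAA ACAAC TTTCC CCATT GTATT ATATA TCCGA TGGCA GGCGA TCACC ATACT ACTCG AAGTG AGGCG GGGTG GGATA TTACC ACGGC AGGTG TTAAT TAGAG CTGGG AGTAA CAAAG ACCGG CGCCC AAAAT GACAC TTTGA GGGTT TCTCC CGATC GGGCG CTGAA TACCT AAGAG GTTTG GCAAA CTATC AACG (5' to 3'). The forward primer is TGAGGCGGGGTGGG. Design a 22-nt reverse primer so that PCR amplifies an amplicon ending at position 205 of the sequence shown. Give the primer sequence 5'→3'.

The forward primer binds at positions 84–97; the product's 3' end on the top strand is position 205.
The reverse primer anneals to the top strand over positions 184–205, i.e. to CGCTGAATACCTAAGAGGTTTG.
Its sequence written 5'→3' is the reverse complement: CAAACCTCTTAGGTATTCAGCG.

5'-CAAACCTCTTAGGTATTCAGCG-3'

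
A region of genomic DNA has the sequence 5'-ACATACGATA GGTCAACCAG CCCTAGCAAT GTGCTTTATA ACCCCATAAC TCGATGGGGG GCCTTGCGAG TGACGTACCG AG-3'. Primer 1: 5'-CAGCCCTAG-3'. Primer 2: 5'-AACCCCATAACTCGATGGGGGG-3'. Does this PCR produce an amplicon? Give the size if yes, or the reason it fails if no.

No product — both primers anneal to the same strand and extend in the same direction.

Primer 1 (CAGCCCTAG) matches the top strand at positions 18–26 (3' end points downstream).
Primer 2 (AACCCCATAACTCGATGGGGGG) also matches the top strand directly, at positions 40–61 — its reverse complement CCCCCCATCGAGTTATGGGGTT is not present.
Both primers anneal to the bottom strand with 3' ends pointing the same way, so neither can prime synthesis back toward the other.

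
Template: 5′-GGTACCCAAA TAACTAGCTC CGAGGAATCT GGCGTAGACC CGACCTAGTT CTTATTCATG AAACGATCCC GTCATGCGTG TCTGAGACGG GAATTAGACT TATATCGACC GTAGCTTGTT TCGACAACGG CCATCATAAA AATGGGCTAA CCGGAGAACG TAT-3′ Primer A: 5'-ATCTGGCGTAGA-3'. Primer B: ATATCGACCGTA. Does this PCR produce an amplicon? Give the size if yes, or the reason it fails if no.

Primer A (ATCTGGCGTAGA) matches the top strand at positions 27–38 (3' end points downstream).
Primer B (ATATCGACCGTA) also matches the top strand directly, at positions 102–113 — its reverse complement TACGGTCGATAT is not present.
Both primers anneal to the bottom strand with 3' ends pointing the same way, so neither can prime synthesis back toward the other.

No product — both primers anneal to the same strand and extend in the same direction.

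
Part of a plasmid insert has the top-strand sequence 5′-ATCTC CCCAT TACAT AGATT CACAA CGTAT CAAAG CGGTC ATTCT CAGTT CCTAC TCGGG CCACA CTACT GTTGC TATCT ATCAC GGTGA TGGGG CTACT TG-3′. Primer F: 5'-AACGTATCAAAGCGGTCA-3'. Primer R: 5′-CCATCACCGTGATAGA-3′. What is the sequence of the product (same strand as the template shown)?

Forward primer AACGTATCAAAGCGGTCA is found on the top strand at positions 24–41.
The reverse primer's reverse complement is TCTATCACGGTGATGG, which matches the template at positions 78–93.
The product is the template from position 24 through 93 (70 bp).

5'-AACGTATCAAAGCGGTCATTCTCAGTTCCTACTCGGGCCACACTACTGTTGCTATCTATCACGGTGATGG-3'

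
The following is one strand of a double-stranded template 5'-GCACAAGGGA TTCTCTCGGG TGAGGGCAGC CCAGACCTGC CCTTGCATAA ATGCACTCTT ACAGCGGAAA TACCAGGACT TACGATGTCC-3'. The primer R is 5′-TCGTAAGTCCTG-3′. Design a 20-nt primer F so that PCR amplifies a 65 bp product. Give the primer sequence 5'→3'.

5'-TGAGGGCAGCCCAGACCTGC-3'

The reverse primer's reverse complement CAGGACTTACGA matches the template at positions 74–85, so the product ends at position 85.
A 65 bp product then starts at position 85 − 65 + 1 = 21.
The forward primer is identical to the top strand there: TGAGGGCAGCCCAGACCTGC.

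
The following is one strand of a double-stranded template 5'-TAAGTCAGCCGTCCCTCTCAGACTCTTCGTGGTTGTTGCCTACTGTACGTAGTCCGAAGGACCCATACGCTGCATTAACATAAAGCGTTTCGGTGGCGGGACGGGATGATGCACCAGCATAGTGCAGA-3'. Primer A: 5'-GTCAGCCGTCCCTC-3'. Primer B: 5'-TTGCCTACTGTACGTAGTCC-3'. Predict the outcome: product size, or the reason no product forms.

No product — both primers anneal to the same strand and extend in the same direction.

Primer A (GTCAGCCGTCCCTC) matches the top strand at positions 4–17 (3' end points downstream).
Primer B (TTGCCTACTGTACGTAGTCC) also matches the top strand directly, at positions 36–55 — its reverse complement GGACTACGTACAGTAGGCAA is not present.
Both primers anneal to the bottom strand with 3' ends pointing the same way, so neither can prime synthesis back toward the other.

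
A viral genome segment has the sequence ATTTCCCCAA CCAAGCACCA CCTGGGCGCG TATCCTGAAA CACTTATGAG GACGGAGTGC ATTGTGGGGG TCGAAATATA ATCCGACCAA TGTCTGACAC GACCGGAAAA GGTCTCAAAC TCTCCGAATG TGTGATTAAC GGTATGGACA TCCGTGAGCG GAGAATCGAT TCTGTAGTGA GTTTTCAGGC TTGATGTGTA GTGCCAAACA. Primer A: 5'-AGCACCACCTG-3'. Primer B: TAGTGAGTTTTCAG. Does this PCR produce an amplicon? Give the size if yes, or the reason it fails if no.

No product — both primers anneal to the same strand and extend in the same direction.

Primer A (AGCACCACCTG) matches the top strand at positions 14–24 (3' end points downstream).
Primer B (TAGTGAGTTTTCAG) also matches the top strand directly, at positions 175–188 — its reverse complement CTGAAAACTCACTA is not present.
Both primers anneal to the bottom strand with 3' ends pointing the same way, so neither can prime synthesis back toward the other.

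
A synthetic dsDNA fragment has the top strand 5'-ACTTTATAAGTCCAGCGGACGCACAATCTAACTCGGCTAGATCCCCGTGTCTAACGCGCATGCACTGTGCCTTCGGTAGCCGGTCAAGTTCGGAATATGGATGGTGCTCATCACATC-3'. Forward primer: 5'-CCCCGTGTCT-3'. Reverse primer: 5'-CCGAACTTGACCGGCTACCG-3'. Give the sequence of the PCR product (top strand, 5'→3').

5'-CCCCGTGTCTAACGCGCATGCACTGTGCCTTCGGTAGCCGGTCAAGTTCGG-3'

Scanning the template, CCCCGTGTCT occurs at positions 43–52; this primer anneals to the bottom strand there with its 3' end pointing downstream.
Reverse complement of the reverse primer: CGGTAGCCGGTCAAGTTCGG. This occurs on the top strand at positions 74–93.
The product is the template from position 43 through 93 (51 bp).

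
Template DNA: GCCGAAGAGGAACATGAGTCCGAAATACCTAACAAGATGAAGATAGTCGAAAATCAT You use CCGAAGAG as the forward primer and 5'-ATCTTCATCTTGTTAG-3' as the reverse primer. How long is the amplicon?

Scanning the template, CCGAAGAG occurs at positions 2–9; this primer anneals to the bottom strand there with its 3' end pointing downstream.
Taking the reverse complement of ATCTTCATCTTGTTAG gives CTAACAAGATGAAGAT, found at positions 29–44 on the template; the primer anneals here to the top strand with its 3' end pointing upstream.
Amplicon spans positions 2–44: 43 bp.

43 bp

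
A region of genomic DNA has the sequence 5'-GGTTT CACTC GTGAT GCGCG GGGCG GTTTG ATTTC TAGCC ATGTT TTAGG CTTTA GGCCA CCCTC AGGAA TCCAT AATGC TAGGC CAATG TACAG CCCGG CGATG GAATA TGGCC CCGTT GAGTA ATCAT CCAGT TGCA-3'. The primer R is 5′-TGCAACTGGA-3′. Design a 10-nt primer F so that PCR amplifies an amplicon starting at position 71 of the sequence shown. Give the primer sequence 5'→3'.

5'-TCCATAATGC-3'

The reverse primer's reverse complement TCCAGTTGCA matches the template at positions 130–139; the product starts at position 71.
The forward primer is identical to the top strand over positions 71–80: TCCATAATGC.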